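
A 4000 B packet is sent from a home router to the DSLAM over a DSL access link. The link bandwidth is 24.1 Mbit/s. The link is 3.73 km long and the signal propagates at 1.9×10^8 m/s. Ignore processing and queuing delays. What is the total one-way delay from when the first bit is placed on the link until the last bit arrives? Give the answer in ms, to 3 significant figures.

L = 4000 × 8 = 32000 bits.
Transmission delay = L/R = 32000 / 24100000 = 1.3278 ms.
Propagation delay = d/s = 3730 m / 190000000 m/s = 0.0196316 ms.
Total = 1.35 ms.

1.35 ms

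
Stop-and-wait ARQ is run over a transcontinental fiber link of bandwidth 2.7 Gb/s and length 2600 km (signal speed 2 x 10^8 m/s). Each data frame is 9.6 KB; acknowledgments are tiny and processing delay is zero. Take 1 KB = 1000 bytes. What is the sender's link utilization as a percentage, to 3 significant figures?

t_tx = L/R = 76800/2700000000 = 2.84444e-05 s.
t_prop = 2600000/200000000 = 0.013 s; RTT = 0.026 s.
Cycle = t_tx + RTT = 0.0260284 s.
Utilization = t_tx / cycle = 2.84444e-05/0.0260284 = 0.109 %.

0.109 %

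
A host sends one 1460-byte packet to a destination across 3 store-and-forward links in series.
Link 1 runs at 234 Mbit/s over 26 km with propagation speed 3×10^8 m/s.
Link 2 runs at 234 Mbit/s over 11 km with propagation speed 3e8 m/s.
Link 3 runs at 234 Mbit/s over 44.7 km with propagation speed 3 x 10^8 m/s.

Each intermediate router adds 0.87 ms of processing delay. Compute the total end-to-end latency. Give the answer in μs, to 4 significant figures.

2162 μs

L = 1460 × 8 = 11680 bits.
Transmission delay per hop = L/R = 11680/234000000 = 49.9145 μs; 3 hops → 149.744 μs.
Propagation delays (d/s per hop): 86.6667, 36.6667, 149 μs; sum = 272.333 μs.
Processing at 2 router(s): 2 × 0.87 ms = 1740 μs.
End-to-end = 2162 μs.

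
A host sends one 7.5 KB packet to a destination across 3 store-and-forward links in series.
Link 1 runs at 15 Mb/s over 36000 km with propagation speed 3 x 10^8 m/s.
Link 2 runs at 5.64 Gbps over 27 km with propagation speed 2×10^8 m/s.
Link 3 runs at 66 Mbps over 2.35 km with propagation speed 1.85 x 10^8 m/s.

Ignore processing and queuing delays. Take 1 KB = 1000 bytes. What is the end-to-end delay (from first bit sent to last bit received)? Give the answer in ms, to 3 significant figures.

125 ms

L = 60000 bits.
Transmission delays (L/R per hop): 4, 0.0106383, 0.909091 ms; sum = 4.91973 ms.
Propagation delays (d/s per hop): 120, 0.135, 0.0127027 ms; sum = 120.148 ms.
End-to-end = 125 ms.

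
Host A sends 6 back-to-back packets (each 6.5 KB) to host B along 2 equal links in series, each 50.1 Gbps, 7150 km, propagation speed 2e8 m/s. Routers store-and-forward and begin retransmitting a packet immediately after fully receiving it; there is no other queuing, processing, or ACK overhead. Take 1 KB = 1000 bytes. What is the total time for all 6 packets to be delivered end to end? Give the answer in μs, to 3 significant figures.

71500 μs

Per-hop transmission t_tx = L/R = 52000/50100000000 = 1.03792 μs.
Per-hop propagation t_prop = 7150000/200000000 = 35750 μs.
Pipeline fill: first packet needs 2·t_tx to clear all hops; remaining 5 packets each add one t_tx.
Total = (2+6-1)·t_tx + 2·t_prop = 7·1.03792 + 2·35750 = 71500 μs.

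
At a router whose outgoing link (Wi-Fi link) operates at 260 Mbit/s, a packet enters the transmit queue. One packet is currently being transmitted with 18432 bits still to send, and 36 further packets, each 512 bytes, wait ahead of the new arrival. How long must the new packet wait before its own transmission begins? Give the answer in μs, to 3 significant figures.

Each queued packet: L/R = 4096/260000000 = 15.7538 μs.
36 queued → 567.138 μs.
Plus remaining 18432 bits of current packet: 70.8923 μs.
Queuing delay = 638 μs.

638 μs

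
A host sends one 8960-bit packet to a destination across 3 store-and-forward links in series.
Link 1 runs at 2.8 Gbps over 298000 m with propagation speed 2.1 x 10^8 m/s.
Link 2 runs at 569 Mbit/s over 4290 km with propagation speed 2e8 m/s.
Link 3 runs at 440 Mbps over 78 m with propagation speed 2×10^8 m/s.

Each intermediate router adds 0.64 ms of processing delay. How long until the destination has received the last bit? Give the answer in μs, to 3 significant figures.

24200 μs

Transmission delays (L/R per hop): 3.2, 15.7469, 20.3636 μs; sum = 39.3106 μs.
Propagation delays (d/s per hop): 1419.05, 21450, 0.39 μs; sum = 22869.4 μs.
Processing at 2 router(s): 2 × 0.64 ms = 1280 μs.
End-to-end = 24200 μs.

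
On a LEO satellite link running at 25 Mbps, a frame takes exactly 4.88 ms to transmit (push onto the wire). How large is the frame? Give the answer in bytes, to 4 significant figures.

L = R × t_tx = 25000000 b/s × 0.00488 s = 122000 bits.
In bytes: 122000 / 8 = 15250 bytes.

15250 bytes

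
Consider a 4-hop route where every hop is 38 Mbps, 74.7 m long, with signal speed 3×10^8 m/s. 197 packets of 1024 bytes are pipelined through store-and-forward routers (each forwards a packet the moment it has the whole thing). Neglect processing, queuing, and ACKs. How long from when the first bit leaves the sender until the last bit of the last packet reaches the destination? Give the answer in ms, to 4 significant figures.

Per-hop transmission t_tx = L/R = 8192/38000000 = 0.215579 ms.
Per-hop propagation t_prop = 74.7/300000000 = 0.000249 ms.
Pipeline fill: first packet needs 4·t_tx to clear all hops; remaining 196 packets each add one t_tx.
Total = (4+197-1)·t_tx + 4·t_prop = 200·0.215579 + 4·0.000249 = 43.12 ms.

43.12 ms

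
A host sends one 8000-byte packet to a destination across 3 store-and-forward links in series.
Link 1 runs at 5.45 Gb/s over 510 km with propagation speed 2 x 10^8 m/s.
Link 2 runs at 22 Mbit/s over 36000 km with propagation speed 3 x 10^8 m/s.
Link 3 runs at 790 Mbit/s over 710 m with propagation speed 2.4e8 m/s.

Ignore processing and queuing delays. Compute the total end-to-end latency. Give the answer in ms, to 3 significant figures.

L = 8000 × 8 = 64000 bits.
Transmission delays (L/R per hop): 0.0117431, 2.90909, 0.0810127 ms; sum = 3.00185 ms.
Propagation delays (d/s per hop): 2.55, 120, 0.00295833 ms; sum = 122.553 ms.
End-to-end = 126 ms.

126 ms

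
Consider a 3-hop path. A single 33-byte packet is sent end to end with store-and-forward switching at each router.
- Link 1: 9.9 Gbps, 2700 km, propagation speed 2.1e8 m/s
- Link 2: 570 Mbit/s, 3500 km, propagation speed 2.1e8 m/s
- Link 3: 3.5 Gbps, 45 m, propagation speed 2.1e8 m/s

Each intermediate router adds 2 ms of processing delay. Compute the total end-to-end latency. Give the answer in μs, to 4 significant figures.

33520 μs

L = 33 × 8 = 264 bits.
Transmission delays (L/R per hop): 0.0266667, 0.463158, 0.0754286 μs; sum = 0.565253 μs.
Propagation delays (d/s per hop): 12857.1, 16666.7, 0.214286 μs; sum = 29524 μs.
Processing at 2 router(s): 2 × 2 ms = 4000 μs.
End-to-end = 33520 μs.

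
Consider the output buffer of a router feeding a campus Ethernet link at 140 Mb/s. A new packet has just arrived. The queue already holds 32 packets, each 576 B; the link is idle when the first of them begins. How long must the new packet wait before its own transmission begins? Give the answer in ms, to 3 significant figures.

1.05 ms

Each queued packet: L/R = 4608/140000000 = 0.0329143 ms.
32 queued → 1.05326 ms.
Queuing delay = 1.05 ms.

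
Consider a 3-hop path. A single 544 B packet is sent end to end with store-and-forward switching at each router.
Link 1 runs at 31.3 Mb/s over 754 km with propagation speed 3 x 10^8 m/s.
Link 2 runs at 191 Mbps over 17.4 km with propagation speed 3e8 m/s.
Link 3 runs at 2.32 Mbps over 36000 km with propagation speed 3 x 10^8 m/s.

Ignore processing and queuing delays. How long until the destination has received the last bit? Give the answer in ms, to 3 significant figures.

125 ms

L = 544 × 8 = 4352 bits.
Transmission delays (L/R per hop): 0.139042, 0.0227853, 1.87586 ms; sum = 2.03769 ms.
Propagation delays (d/s per hop): 2.51333, 0.058, 120 ms; sum = 122.571 ms.
End-to-end = 125 ms.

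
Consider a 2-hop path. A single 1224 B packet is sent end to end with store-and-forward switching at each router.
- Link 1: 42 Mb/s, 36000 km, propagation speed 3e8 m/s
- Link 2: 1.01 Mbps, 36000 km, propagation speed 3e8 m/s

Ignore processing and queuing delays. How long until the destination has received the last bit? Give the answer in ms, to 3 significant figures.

L = 1224 × 8 = 9792 bits.
Transmission delays (L/R per hop): 0.233143, 9.69505 ms; sum = 9.92819 ms.
Propagation delays (d/s per hop): 120, 120 ms; sum = 240 ms.
End-to-end = 250 ms.

250 ms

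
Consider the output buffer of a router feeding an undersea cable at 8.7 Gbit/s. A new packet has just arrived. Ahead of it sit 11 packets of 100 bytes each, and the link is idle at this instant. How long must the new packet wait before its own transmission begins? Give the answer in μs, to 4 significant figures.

Each queued packet: L/R = 800/8700000000 = 0.091954 μs.
11 queued → 1.01149 μs.
Queuing delay = 1.011 μs.

1.011 μs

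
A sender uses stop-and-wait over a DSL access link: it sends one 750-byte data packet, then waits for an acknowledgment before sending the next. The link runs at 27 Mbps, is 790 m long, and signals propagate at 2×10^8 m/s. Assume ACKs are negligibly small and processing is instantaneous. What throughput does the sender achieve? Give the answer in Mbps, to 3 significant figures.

26.1 Mbps

t_tx = L/R = 6000/27000000 = 0.000222222 s.
t_prop = 790/200000000 = 3.95e-06 s; RTT = 7.9e-06 s.
Cycle = t_tx + RTT = 0.000230122 s.
Throughput = L / cycle = 6000 / 0.000230122 = 26.1 Mbps.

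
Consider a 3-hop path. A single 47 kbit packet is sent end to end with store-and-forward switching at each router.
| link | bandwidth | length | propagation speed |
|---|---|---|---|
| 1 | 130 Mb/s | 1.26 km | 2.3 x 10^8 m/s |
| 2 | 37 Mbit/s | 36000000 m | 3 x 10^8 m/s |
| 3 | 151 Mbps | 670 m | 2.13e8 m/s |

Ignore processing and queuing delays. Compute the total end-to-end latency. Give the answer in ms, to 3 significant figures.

L = 47000 bits.
Transmission delays (L/R per hop): 0.361538, 1.27027, 0.311258 ms; sum = 1.94307 ms.
Propagation delays (d/s per hop): 0.00547826, 120, 0.00314554 ms; sum = 120.009 ms.
End-to-end = 122 ms.

122 ms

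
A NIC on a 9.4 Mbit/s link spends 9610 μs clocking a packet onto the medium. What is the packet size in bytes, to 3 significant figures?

11300 bytes

L = R × t_tx = 9400000 b/s × 0.00961 s = 90334 bits.
In bytes: 90334 / 8 = 11300 bytes.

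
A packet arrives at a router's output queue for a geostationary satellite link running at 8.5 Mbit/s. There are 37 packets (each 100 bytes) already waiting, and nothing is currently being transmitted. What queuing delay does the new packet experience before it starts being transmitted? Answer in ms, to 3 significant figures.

3.48 ms

Each queued packet: L/R = 800/8500000 = 0.0941176 ms.
37 queued → 3.48235 ms.
Queuing delay = 3.48 ms.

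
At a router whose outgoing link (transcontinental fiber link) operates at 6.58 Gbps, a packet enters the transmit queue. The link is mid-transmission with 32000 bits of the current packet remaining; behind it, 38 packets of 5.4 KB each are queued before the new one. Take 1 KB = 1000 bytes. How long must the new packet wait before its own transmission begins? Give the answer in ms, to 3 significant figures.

Each queued packet: L/R = 43200/6580000000 = 0.00656535 ms.
38 queued → 0.249483 ms.
Plus remaining 32000 bits of current packet: 0.00486322 ms.
Queuing delay = 0.254 ms.

0.254 ms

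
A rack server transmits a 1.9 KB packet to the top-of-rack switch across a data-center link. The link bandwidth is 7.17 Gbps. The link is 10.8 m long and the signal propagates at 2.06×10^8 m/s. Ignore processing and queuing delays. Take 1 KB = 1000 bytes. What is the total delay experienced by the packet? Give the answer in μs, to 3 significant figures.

L = 15200 bits.
Transmission delay = L/R = 15200 / 7170000000 = 2.11994 μs.
Propagation delay = d/s = 10.8 m / 206000000 m/s = 0.0524272 μs.
Total = 2.17 μs.

2.17 μs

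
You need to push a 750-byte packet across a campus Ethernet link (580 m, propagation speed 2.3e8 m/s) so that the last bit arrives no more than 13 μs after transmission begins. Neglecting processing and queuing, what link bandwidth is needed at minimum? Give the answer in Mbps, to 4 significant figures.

572.6 Mbps

L = 6000 bits.
Propagation delay = 580 / 2.3e+08 = 2.52174 μs.
Transmission budget = 13 − 2.52174 = 10.4783 μs.
R ≥ L / t_tx = 6000 bits / 1.04783e-05 s = 572.6 Mbps.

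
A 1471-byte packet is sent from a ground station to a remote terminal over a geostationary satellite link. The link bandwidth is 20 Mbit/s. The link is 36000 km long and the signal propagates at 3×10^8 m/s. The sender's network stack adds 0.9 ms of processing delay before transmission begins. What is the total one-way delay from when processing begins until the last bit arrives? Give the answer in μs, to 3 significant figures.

121000 μs

L = 1471 × 8 = 11768 bits.
Transmission delay = L/R = 11768 / 20000000 = 588.4 μs.
Propagation delay = d/s = 36000000 m / 300000000 m/s = 120000 μs.
Plus processing delay 0.9 ms = 900 μs.
Total = 121000 μs.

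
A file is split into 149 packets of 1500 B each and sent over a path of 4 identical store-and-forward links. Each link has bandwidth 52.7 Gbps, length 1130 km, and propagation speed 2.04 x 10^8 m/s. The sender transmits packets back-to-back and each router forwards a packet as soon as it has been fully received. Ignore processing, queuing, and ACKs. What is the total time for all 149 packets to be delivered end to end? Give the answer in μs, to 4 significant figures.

Per-hop transmission t_tx = L/R = 12000/52700000000 = 0.227704 μs.
Per-hop propagation t_prop = 1130000/204000000 = 5539.22 μs.
Pipeline fill: first packet needs 4·t_tx to clear all hops; remaining 148 packets each add one t_tx.
Total = (4+149-1)·t_tx + 4·t_prop = 152·0.227704 + 4·5539.22 = 22190 μs.

22190 μs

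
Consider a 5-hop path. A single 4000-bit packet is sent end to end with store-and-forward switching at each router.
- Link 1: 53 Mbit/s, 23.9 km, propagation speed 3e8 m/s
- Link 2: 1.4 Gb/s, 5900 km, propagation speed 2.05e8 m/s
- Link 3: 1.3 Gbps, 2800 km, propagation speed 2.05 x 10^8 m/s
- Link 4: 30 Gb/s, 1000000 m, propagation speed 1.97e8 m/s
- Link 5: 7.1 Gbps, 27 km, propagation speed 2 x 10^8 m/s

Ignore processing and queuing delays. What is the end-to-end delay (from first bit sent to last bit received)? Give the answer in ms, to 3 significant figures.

47.8 ms

Transmission delays (L/R per hop): 0.0754717, 0.00285714, 0.00307692, 0.000133333, 0.00056338 ms; sum = 0.0821025 ms.
Propagation delays (d/s per hop): 0.0796667, 28.7805, 13.6585, 5.07614, 0.135 ms; sum = 47.7298 ms.
End-to-end = 47.8 ms.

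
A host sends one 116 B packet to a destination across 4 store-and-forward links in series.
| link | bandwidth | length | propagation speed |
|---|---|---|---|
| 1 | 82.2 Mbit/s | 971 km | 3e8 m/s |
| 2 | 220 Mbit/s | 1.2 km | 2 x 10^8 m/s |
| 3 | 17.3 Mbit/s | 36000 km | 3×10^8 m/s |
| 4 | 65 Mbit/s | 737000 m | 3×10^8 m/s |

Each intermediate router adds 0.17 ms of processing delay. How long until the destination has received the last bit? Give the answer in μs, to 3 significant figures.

L = 116 × 8 = 928 bits.
Transmission delays (L/R per hop): 11.2895, 4.21818, 53.6416, 14.2769 μs; sum = 83.4263 μs.
Propagation delays (d/s per hop): 3236.67, 6, 120000, 2456.67 μs; sum = 125699 μs.
Processing at 3 router(s): 3 × 0.17 ms = 510 μs.
End-to-end = 126000 μs.

126000 μs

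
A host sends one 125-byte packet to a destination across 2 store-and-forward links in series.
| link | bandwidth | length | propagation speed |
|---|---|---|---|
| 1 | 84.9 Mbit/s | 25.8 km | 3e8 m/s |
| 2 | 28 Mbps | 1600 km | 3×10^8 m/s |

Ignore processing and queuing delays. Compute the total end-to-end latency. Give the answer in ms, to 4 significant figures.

5.467 ms

L = 125 × 8 = 1000 bits.
Transmission delays (L/R per hop): 0.0117786, 0.0357143 ms; sum = 0.0474928 ms.
Propagation delays (d/s per hop): 0.086, 5.33333 ms; sum = 5.41933 ms.
End-to-end = 5.467 ms.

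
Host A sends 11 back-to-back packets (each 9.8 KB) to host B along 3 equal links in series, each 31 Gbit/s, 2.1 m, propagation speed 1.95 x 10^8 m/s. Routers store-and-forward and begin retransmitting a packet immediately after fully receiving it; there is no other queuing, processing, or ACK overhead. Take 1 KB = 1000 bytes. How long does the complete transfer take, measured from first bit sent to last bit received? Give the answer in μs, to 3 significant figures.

Per-hop transmission t_tx = L/R = 78400/31000000000 = 2.52903 μs.
Per-hop propagation t_prop = 2.1/195000000 = 0.0107692 μs.
Pipeline fill: first packet needs 3·t_tx to clear all hops; remaining 10 packets each add one t_tx.
Total = (3+11-1)·t_tx + 3·t_prop = 13·2.52903 + 3·0.0107692 = 32.9 μs.

32.9 μs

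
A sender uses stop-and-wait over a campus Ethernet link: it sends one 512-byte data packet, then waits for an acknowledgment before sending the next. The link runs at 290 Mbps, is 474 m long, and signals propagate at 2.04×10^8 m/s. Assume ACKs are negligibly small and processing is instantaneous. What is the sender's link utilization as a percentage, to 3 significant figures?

75.2 %

t_tx = L/R = 4096/290000000 = 1.41241e-05 s.
t_prop = 474/204000000 = 2.32353e-06 s; RTT = 4.64706e-06 s.
Cycle = t_tx + RTT = 1.87712e-05 s.
Utilization = t_tx / cycle = 1.41241e-05/1.87712e-05 = 75.2 %.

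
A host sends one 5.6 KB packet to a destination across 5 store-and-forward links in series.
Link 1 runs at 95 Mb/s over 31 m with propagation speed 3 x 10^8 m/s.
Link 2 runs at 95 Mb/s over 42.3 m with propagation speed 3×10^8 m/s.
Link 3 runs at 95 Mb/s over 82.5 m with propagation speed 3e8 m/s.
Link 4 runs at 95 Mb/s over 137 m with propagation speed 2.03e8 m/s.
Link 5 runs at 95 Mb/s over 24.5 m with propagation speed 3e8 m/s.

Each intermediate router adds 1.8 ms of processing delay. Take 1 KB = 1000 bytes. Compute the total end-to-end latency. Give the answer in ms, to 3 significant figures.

L = 44800 bits.
Transmission delay per hop = L/R = 44800/95000000 = 0.471579 ms; 5 hops → 2.35789 ms.
Propagation delays (d/s per hop): 0.000103333, 0.000141, 0.000275, 0.000674877, 8.16667e-05 ms; sum = 0.00127588 ms.
Processing at 4 router(s): 4 × 1.8 ms = 7.2 ms.
End-to-end = 9.56 ms.

9.56 ms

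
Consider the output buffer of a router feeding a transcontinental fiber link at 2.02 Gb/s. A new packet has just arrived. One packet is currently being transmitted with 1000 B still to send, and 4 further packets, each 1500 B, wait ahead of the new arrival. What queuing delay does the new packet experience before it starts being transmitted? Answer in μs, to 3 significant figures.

27.7 μs

Each queued packet: L/R = 12000/2020000000 = 5.94059 μs.
4 queued → 23.7624 μs.
Plus remaining 8000 bits of current packet: 3.9604 μs.
Queuing delay = 27.7 μs.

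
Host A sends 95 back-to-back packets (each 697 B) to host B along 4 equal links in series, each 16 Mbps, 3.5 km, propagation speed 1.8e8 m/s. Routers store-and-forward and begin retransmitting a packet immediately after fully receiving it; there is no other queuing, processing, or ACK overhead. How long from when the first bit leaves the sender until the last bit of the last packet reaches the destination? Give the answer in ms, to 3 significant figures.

34.2 ms

Per-hop transmission t_tx = L/R = 5576/16000000 = 0.3485 ms.
Per-hop propagation t_prop = 3500/180000000 = 0.0194444 ms.
Pipeline fill: first packet needs 4·t_tx to clear all hops; remaining 94 packets each add one t_tx.
Total = (4+95-1)·t_tx + 4·t_prop = 98·0.3485 + 4·0.0194444 = 34.2 ms.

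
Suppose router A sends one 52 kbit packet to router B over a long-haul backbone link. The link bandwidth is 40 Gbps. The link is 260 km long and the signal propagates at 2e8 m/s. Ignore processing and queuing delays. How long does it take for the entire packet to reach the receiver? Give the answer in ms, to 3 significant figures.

1.30 ms

L = 52000 bits.
Transmission delay = L/R = 52000 / 40000000000 = 0.0013 ms.
Propagation delay = d/s = 260000 m / 200000000 m/s = 1.3 ms.
Total = 1.30 ms.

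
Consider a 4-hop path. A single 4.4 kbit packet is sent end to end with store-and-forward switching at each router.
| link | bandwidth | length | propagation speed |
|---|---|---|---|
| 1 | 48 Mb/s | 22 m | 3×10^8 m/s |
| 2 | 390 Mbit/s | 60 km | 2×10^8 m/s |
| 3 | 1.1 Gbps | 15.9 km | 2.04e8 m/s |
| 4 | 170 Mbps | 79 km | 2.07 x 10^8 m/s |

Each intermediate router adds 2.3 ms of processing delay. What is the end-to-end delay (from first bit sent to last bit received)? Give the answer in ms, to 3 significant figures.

L = 4400 bits.
Transmission delays (L/R per hop): 0.0916667, 0.0112821, 0.004, 0.0258824 ms; sum = 0.132831 ms.
Propagation delays (d/s per hop): 7.33333e-05, 0.3, 0.0779412, 0.381643 ms; sum = 0.759657 ms.
Processing at 3 router(s): 3 × 2.3 ms = 6.9 ms.
End-to-end = 7.79 ms.

7.79 ms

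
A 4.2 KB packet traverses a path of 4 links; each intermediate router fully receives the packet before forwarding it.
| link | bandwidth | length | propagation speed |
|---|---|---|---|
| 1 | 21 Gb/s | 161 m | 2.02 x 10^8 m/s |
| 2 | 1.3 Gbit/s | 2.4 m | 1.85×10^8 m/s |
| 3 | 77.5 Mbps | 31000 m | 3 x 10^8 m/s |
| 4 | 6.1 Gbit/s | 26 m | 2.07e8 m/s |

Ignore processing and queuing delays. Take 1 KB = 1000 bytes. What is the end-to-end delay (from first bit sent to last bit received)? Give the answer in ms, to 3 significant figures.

0.571 ms

L = 33600 bits.
Transmission delays (L/R per hop): 0.0016, 0.0258462, 0.433548, 0.0055082 ms; sum = 0.466503 ms.
Propagation delays (d/s per hop): 0.00079703, 1.2973e-05, 0.103333, 0.000125604 ms; sum = 0.104269 ms.
End-to-end = 0.571 ms.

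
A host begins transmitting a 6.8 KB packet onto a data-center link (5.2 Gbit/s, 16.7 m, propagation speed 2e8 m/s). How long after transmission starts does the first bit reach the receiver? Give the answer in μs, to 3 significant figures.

First bit experiences only propagation delay: d/s = 16.7/200000000 = 0.0835 μs.

0.0835 μs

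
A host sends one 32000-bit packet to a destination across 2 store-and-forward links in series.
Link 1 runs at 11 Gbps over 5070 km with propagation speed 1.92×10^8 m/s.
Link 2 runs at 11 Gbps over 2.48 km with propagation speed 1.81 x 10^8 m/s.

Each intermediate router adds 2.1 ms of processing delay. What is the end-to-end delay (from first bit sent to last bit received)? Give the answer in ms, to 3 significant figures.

Transmission delay per hop = L/R = 32000/11000000000 = 0.00290909 ms; 2 hops → 0.00581818 ms.
Propagation delays (d/s per hop): 26.4063, 0.0137017 ms; sum = 26.42 ms.
Processing at 1 router(s): 1 × 2.1 ms = 2.1 ms.
End-to-end = 28.5 ms.

28.5 ms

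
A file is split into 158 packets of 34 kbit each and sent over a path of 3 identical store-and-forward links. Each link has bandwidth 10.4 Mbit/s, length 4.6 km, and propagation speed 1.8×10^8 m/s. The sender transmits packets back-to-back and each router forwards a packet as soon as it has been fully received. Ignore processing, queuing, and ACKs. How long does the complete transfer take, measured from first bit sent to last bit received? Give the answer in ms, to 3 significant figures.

523 ms

Per-hop transmission t_tx = L/R = 34000/10400000 = 3.26923 ms.
Per-hop propagation t_prop = 4600/180000000 = 0.0255556 ms.
Pipeline fill: first packet needs 3·t_tx to clear all hops; remaining 157 packets each add one t_tx.
Total = (3+158-1)·t_tx + 3·t_prop = 160·3.26923 + 3·0.0255556 = 523 ms.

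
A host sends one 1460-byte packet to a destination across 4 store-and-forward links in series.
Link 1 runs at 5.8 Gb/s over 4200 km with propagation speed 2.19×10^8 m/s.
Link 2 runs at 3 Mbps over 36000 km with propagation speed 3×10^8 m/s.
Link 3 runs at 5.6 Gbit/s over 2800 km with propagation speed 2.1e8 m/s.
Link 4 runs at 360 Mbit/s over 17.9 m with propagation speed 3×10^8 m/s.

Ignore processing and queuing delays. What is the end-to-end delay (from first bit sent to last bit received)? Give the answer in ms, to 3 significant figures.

L = 1460 × 8 = 11680 bits.
Transmission delays (L/R per hop): 0.00201379, 3.89333, 0.00208571, 0.0324444 ms; sum = 3.92988 ms.
Propagation delays (d/s per hop): 19.1781, 120, 13.3333, 5.96667e-05 ms; sum = 152.511 ms.
End-to-end = 156 ms.

156 ms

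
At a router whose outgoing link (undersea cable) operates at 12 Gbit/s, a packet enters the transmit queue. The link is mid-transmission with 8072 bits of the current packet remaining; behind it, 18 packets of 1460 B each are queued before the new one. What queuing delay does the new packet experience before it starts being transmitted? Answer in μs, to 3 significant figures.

18.2 μs

Each queued packet: L/R = 11680/12000000000 = 0.973333 μs.
18 queued → 17.52 μs.
Plus remaining 8072 bits of current packet: 0.672667 μs.
Queuing delay = 18.2 μs.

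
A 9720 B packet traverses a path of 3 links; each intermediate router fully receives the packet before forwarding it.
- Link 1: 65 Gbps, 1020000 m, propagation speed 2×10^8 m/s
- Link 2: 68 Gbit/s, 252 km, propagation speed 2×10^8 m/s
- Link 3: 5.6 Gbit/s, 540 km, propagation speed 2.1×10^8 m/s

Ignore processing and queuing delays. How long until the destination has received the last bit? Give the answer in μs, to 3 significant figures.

L = 9720 × 8 = 77760 bits.
Transmission delays (L/R per hop): 1.19631, 1.14353, 13.8857 μs; sum = 16.2256 μs.
Propagation delays (d/s per hop): 5100, 1260, 2571.43 μs; sum = 8931.43 μs.
End-to-end = 8950 μs.

8950 μs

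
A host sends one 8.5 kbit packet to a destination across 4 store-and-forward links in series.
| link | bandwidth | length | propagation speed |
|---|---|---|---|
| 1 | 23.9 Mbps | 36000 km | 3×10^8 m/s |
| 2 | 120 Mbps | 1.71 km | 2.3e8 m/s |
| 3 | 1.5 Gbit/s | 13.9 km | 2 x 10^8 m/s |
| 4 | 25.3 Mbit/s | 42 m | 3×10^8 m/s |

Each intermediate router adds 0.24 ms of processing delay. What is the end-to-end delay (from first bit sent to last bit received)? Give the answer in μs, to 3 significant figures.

L = 8500 bits.
Transmission delays (L/R per hop): 355.649, 70.8333, 5.66667, 335.968 μs; sum = 768.117 μs.
Propagation delays (d/s per hop): 120000, 7.43478, 69.5, 0.14 μs; sum = 120077 μs.
Processing at 3 router(s): 3 × 0.24 ms = 720 μs.
End-to-end = 122000 μs.

122000 μs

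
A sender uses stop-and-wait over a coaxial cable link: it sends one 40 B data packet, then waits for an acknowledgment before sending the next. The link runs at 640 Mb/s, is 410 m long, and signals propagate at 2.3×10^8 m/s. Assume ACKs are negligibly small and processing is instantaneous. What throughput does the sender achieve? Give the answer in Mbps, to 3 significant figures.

78.7 Mbps

t_tx = L/R = 320/640000000 = 5e-07 s.
t_prop = 410/2.3e+08 = 1.78261e-06 s; RTT = 3.56522e-06 s.
Cycle = t_tx + RTT = 4.06522e-06 s.
Throughput = L / cycle = 320 / 4.06522e-06 = 78.7 Mbps.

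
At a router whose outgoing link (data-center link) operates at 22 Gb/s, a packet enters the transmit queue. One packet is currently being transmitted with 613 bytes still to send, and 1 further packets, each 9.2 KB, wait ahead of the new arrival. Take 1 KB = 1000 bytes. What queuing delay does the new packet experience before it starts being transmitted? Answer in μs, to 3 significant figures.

Each queued packet: L/R = 73600/22000000000 = 3.34545 μs.
1 queued → 3.34545 μs.
Plus remaining 4904 bits of current packet: 0.222909 μs.
Queuing delay = 3.57 μs.

3.57 μs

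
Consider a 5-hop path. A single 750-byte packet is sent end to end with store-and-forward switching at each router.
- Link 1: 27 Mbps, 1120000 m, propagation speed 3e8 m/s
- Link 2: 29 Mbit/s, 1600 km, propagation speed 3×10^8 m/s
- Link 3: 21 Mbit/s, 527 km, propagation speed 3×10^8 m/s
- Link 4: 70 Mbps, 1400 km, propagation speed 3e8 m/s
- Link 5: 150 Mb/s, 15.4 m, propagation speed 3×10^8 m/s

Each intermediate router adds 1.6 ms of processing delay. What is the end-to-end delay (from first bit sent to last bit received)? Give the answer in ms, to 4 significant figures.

L = 750 × 8 = 6000 bits.
Transmission delays (L/R per hop): 0.222222, 0.206897, 0.285714, 0.0857143, 0.04 ms; sum = 0.840547 ms.
Propagation delays (d/s per hop): 3.73333, 5.33333, 1.75667, 4.66667, 5.13333e-05 ms; sum = 15.4901 ms.
Processing at 4 router(s): 4 × 1.6 ms = 6.4 ms.
End-to-end = 22.73 ms.

22.73 ms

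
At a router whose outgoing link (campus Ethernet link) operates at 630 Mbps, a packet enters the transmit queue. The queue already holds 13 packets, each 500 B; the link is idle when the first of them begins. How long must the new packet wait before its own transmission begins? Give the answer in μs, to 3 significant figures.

Each queued packet: L/R = 4000/630000000 = 6.34921 μs.
13 queued → 82.5397 μs.
Queuing delay = 82.5 μs.

82.5 μs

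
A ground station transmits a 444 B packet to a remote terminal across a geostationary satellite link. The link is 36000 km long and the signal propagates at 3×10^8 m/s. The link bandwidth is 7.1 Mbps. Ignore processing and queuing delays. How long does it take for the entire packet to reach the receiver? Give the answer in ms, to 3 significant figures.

121 ms

L = 444 × 8 = 3552 bits.
Transmission delay = L/R = 3552 / 7100000 = 0.500282 ms.
Propagation delay = d/s = 36000000 m / 300000000 m/s = 120 ms.
Total = 121 ms.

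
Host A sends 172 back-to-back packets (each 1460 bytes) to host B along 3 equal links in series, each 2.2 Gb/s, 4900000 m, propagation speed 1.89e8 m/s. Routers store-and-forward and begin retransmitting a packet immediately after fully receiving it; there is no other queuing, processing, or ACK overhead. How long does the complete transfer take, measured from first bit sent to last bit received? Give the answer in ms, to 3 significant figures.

Per-hop transmission t_tx = L/R = 11680/2200000000 = 0.00530909 ms.
Per-hop propagation t_prop = 4900000/189000000 = 25.9259 ms.
Pipeline fill: first packet needs 3·t_tx to clear all hops; remaining 171 packets each add one t_tx.
Total = (3+172-1)·t_tx + 3·t_prop = 174·0.00530909 + 3·25.9259 = 78.7 ms.

78.7 ms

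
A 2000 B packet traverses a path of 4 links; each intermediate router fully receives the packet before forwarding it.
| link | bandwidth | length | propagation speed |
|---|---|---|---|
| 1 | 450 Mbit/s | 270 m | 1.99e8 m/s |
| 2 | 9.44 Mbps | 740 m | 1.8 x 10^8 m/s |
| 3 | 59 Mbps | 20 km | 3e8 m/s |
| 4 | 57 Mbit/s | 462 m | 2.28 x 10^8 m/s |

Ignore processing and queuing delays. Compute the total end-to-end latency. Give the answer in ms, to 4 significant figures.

2.357 ms

L = 2000 × 8 = 16000 bits.
Transmission delays (L/R per hop): 0.0355556, 1.69492, 0.271186, 0.280702 ms; sum = 2.28236 ms.
Propagation delays (d/s per hop): 0.00135678, 0.00411111, 0.0666667, 0.00202632 ms; sum = 0.0741609 ms.
End-to-end = 2.357 ms.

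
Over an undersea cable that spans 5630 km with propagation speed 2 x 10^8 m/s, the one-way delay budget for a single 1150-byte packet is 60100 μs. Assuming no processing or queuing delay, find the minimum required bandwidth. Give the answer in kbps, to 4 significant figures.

L = 9200 bits.
Propagation delay = 5630000 / 200000000 = 28150 μs.
Transmission budget = 60100 − 28150 = 31950 μs.
R ≥ L / t_tx = 9200 bits / 0.03195 s = 287.9 kbps.

287.9 kbps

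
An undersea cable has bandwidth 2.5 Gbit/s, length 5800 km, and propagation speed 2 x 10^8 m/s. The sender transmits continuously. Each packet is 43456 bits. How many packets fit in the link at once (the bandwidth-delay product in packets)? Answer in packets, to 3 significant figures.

1670 packets

Propagation delay = 5800000 / 200000000 = 0.029 s.
BDP = R × t_prop = 2500000000 × 0.029 = 72500000 bits.
In packets of 43456 bits: 1670 packets.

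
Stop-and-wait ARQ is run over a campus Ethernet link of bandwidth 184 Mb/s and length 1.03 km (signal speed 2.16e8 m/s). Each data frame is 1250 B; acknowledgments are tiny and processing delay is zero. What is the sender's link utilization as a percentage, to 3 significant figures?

t_tx = L/R = 10000/184000000 = 5.43478e-05 s.
t_prop = 1030/216000000 = 4.76852e-06 s; RTT = 9.53704e-06 s.
Cycle = t_tx + RTT = 6.38849e-05 s.
Utilization = t_tx / cycle = 5.43478e-05/6.38849e-05 = 85.1 %.

85.1 %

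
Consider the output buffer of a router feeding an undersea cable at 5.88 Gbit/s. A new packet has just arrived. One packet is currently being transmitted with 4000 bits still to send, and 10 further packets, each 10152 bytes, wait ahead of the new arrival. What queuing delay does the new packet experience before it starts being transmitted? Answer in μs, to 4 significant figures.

Each queued packet: L/R = 81216/5880000000 = 13.8122 μs.
10 queued → 138.122 μs.
Plus remaining 4000 bits of current packet: 0.680272 μs.
Queuing delay = 138.8 μs.

138.8 μs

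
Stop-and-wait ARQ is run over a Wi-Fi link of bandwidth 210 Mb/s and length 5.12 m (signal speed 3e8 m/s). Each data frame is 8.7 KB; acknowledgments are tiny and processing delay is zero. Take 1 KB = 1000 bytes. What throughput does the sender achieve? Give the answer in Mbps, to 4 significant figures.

t_tx = L/R = 69600/210000000 = 0.000331429 s.
t_prop = 5.12/300000000 = 1.70667e-08 s; RTT = 3.41333e-08 s.
Cycle = t_tx + RTT = 0.000331463 s.
Throughput = L / cycle = 69600 / 0.000331463 = 210.0 Mbps.

210.0 Mbps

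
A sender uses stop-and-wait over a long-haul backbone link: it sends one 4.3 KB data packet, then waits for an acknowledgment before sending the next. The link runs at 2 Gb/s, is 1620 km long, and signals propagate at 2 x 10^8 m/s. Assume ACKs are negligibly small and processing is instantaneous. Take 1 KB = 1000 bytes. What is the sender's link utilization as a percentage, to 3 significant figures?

t_tx = L/R = 34400/2000000000 = 1.72e-05 s.
t_prop = 1620000/200000000 = 0.0081 s; RTT = 0.0162 s.
Cycle = t_tx + RTT = 0.0162172 s.
Utilization = t_tx / cycle = 1.72e-05/0.0162172 = 0.106 %.

0.106 %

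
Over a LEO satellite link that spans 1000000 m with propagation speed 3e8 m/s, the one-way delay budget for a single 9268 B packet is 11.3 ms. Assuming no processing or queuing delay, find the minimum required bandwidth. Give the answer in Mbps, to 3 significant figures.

9.31 Mbps

L = 74144 bits.
Propagation delay = 1000000 / 300000000 = 3.33333 ms.
Transmission budget = 11.3 − 3.33333 = 7.96667 ms.
R ≥ L / t_tx = 74144 bits / 0.00796667 s = 9.31 Mbps.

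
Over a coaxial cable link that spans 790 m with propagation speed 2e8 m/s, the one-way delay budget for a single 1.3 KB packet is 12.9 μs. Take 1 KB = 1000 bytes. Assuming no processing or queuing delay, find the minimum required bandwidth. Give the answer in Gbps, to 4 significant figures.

L = 10400 bits.
Propagation delay = 790 / 200000000 = 3.95 μs.
Transmission budget = 12.9 − 3.95 = 8.95 μs.
R ≥ L / t_tx = 10400 bits / 8.95e-06 s = 1.162 Gbps.

1.162 Gbps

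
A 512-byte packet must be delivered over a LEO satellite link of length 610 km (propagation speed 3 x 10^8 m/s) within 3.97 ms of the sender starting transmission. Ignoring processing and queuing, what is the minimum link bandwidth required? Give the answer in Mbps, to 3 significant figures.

2.11 Mbps

L = 4096 bits.
Propagation delay = 610000 / 300000000 = 2.03333 ms.
Transmission budget = 3.97 − 2.03333 = 1.93667 ms.
R ≥ L / t_tx = 4096 bits / 0.00193667 s = 2.11 Mbps.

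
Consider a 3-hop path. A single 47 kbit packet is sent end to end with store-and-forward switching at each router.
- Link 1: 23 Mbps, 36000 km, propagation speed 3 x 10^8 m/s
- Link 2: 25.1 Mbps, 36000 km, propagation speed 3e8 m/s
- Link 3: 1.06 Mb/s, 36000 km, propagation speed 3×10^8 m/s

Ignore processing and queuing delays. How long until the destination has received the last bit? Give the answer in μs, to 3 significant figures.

L = 47000 bits.
Transmission delays (L/R per hop): 2043.48, 1872.51, 44339.6 μs; sum = 48255.6 μs.
Propagation delays (d/s per hop): 120000, 120000, 120000 μs; sum = 360000 μs.
End-to-end = 408000 μs.

408000 μs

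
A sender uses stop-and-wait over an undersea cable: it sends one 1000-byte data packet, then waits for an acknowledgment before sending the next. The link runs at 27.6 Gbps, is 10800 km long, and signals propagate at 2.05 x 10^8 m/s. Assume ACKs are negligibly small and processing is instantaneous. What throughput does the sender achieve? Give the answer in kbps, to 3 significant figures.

75.9 kbps

t_tx = L/R = 8000/27600000000 = 2.89855e-07 s.
t_prop = 10800000/2.05e+08 = 0.0526829 s; RTT = 0.105366 s.
Cycle = t_tx + RTT = 0.105366 s.
Throughput = L / cycle = 8000 / 0.105366 = 75.9 kbps.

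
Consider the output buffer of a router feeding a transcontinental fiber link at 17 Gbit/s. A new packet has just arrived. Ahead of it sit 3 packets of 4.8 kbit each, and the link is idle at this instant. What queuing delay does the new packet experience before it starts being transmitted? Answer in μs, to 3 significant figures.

0.847 μs

Each queued packet: L/R = 4800/17000000000 = 0.282353 μs.
3 queued → 0.847059 μs.
Queuing delay = 0.847 μs.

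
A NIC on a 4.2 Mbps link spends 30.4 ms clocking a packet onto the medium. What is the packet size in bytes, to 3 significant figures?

L = R × t_tx = 4200000 b/s × 0.0304 s = 127680 bits.
In bytes: 127680 / 8 = 16000 bytes.

16000 bytes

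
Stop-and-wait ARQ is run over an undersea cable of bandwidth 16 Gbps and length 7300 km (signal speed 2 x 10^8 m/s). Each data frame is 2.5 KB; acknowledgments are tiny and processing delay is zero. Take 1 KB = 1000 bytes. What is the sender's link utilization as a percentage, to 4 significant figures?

t_tx = L/R = 20000/16000000000 = 1.25e-06 s.
t_prop = 7300000/200000000 = 0.0365 s; RTT = 0.073 s.
Cycle = t_tx + RTT = 0.0730013 s.
Utilization = t_tx / cycle = 1.25e-06/0.0730013 = 0.001712 %.

0.001712 %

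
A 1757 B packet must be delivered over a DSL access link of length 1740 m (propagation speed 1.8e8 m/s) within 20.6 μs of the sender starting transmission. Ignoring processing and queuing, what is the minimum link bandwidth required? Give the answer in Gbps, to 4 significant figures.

1.286 Gbps

L = 14056 bits.
Propagation delay = 1740 / 180000000 = 9.66667 μs.
Transmission budget = 20.6 − 9.66667 = 10.9333 μs.
R ≥ L / t_tx = 14056 bits / 1.09333e-05 s = 1.286 Gbps.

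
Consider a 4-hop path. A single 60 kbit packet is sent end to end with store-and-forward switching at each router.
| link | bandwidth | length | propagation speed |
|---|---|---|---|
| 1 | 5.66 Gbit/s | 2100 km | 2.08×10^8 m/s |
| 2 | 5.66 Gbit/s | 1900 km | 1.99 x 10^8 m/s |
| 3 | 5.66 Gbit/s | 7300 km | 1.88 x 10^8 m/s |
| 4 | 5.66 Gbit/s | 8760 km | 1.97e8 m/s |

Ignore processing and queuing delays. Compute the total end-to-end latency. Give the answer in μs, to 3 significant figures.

L = 60000 bits.
Transmission delay per hop = L/R = 60000/5660000000 = 10.6007 μs; 4 hops → 42.4028 μs.
Propagation delays (d/s per hop): 10096.2, 9547.74, 38829.8, 44467 μs; sum = 102941 μs.
End-to-end = 103000 μs.

103000 μs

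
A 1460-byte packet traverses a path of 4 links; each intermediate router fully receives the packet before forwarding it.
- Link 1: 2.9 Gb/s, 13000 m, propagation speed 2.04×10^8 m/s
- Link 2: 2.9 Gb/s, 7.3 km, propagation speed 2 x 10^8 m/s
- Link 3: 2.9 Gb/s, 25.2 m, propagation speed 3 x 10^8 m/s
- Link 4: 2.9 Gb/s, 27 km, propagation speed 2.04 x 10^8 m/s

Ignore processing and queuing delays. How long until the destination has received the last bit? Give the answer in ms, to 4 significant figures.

L = 1460 × 8 = 11680 bits.
Transmission delay per hop = L/R = 11680/2900000000 = 0.00402759 ms; 4 hops → 0.0161103 ms.
Propagation delays (d/s per hop): 0.0637255, 0.0365, 8.4e-05, 0.132353 ms; sum = 0.232662 ms.
End-to-end = 0.2488 ms.

0.2488 ms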